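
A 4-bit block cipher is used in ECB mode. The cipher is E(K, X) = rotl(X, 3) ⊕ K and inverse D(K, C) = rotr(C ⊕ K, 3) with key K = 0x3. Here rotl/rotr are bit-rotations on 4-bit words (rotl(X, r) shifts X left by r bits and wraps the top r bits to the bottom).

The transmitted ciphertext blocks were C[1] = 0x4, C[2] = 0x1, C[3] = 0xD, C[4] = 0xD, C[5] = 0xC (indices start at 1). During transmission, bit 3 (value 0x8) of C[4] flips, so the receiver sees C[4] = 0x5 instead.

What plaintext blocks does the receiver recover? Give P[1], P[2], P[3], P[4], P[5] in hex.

ECB decryption: P_i = D(K, C_i).
Only C[4] changed, to 0x5. In ECB, a change in C_i affects only P_i. Decrypting the received ciphertext:
P[1]: D(K, 0x4) = 0xE.
P[2]: D(K, 0x1) = 0x4.
P[3]: D(K, 0xD) = 0xD.
P[4]: D(K, 0x5) = 0xC.
P[5]: D(K, 0xC) = 0xF.
Blocks that differ from the original plaintext: P[4].

P[1] = 0xE, P[2] = 0x4, P[3] = 0xD, P[4] = 0xC, P[5] = 0xF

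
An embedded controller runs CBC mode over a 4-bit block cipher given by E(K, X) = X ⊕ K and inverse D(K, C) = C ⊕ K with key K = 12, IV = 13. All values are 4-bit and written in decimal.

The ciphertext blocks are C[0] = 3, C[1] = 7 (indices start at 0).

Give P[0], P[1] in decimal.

P[0] = 2, P[1] = 8

CBC decryption: P_i = D(K, C_i) ⊕ C_{i−1}, with C_{−1} = IV.
P[0]: D(K, 3) = 15; 15 ⊕ 13 = 2.
P[1]: D(K, 7) = 11; 11 ⊕ 3 = 8.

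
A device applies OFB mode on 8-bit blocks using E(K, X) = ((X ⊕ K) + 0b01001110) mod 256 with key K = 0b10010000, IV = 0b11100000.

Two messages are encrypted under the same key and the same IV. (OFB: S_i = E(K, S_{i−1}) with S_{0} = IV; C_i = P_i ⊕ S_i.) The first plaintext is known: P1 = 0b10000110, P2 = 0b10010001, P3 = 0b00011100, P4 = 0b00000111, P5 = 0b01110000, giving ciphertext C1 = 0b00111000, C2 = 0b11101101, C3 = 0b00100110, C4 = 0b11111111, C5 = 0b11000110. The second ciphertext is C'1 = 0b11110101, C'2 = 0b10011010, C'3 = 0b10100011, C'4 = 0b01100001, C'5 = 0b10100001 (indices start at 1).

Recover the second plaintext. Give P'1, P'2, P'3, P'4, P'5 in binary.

P'1 = 0b01001011, P'2 = 0b11100110, P'3 = 0b10011001, P'4 = 0b10011001, P'5 = 0b00010111

In OFB with a reused IV, both messages share the same keystream S_i, so C_i ⊕ C'_i = P_i ⊕ P'_i and thus P'_i = P_i ⊕ C_i ⊕ C'_i.
P'1: 0b10000110 ⊕ 0b00111000 ⊕ 0b11110101 = 0b01001011.
P'2: 0b10010001 ⊕ 0b11101101 ⊕ 0b10011010 = 0b11100110.
P'3: 0b00011100 ⊕ 0b00100110 ⊕ 0b10100011 = 0b10011001.
P'4: 0b00000111 ⊕ 0b11111111 ⊕ 0b01100001 = 0b10011001.
P'5: 0b01110000 ⊕ 0b11000110 ⊕ 0b10100001 = 0b00010111.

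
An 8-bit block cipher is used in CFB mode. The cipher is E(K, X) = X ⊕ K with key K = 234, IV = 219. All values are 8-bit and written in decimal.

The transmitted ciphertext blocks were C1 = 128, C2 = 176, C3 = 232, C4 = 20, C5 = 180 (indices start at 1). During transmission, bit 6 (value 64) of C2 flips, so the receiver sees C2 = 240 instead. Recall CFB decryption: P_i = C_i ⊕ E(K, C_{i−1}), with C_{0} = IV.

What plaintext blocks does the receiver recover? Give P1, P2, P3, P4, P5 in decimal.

Only C2 changed, to 240. In CFB, a change in C_i flips the same bit in P_i and garbles P_{i+1}. Decrypting the received ciphertext:
P1: E(K, 219) = 49; 128 ⊕ 49 = 177.
P2: E(K, 128) = 106; 240 ⊕ 106 = 154.
P3: E(K, 240) = 26; 232 ⊕ 26 = 242.
P4: E(K, 232) = 2; 20 ⊕ 2 = 22.
P5: E(K, 20) = 254; 180 ⊕ 254 = 74.
Blocks that differ from the original plaintext: P2, P3.

P1 = 177, P2 = 154, P3 = 242, P4 = 22, P5 = 74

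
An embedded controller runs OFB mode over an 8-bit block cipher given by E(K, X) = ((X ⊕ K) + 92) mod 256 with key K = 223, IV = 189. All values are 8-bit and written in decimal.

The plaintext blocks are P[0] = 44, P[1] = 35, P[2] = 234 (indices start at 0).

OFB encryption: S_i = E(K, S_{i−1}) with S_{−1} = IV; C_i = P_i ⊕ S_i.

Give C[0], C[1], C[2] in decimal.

C[0]: S = E(K, 189) = 190; 44 ⊕ 190 = 146.
C[1]: S = E(K, 190) = 189; 35 ⊕ 189 = 158.
C[2]: S = E(K, 189) = 190; 234 ⊕ 190 = 84.

C[0] = 146, C[1] = 158, C[2] = 84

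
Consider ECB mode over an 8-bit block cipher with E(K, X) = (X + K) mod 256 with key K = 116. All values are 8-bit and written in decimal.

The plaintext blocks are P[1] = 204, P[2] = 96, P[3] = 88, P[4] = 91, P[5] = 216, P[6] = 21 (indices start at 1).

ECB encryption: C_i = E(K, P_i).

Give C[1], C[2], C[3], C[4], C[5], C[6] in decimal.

C[1] = 64, C[2] = 212, C[3] = 204, C[4] = 207, C[5] = 76, C[6] = 137

C[1]: E(K, 204) = 64.
C[2]: E(K, 96) = 212.
C[3]: E(K, 88) = 204.
C[4]: E(K, 91) = 207.
C[5]: E(K, 216) = 76.
C[6]: E(K, 21) = 137.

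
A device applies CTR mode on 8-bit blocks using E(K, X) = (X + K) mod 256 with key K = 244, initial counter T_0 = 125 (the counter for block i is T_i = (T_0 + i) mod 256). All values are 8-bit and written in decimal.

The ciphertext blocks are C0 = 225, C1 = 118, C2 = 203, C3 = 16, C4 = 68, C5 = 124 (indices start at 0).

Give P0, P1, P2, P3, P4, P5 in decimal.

P0 = 144, P1 = 4, P2 = 184, P3 = 100, P4 = 49, P5 = 10

CTR decryption: S_i = E(K, T_i) where T_i is the counter for block i; P_i = C_i ⊕ S_i.
P0: T = 125, S = E(K, T) = 113; 225 ⊕ 113 = 144.
P1: T = 126, S = E(K, T) = 114; 118 ⊕ 114 = 4.
P2: T = 127, S = E(K, T) = 115; 203 ⊕ 115 = 184.
P3: T = 128, S = E(K, T) = 116; 16 ⊕ 116 = 100.
P4: T = 129, S = E(K, T) = 117; 68 ⊕ 117 = 49.
P5: T = 130, S = E(K, T) = 118; 124 ⊕ 118 = 10.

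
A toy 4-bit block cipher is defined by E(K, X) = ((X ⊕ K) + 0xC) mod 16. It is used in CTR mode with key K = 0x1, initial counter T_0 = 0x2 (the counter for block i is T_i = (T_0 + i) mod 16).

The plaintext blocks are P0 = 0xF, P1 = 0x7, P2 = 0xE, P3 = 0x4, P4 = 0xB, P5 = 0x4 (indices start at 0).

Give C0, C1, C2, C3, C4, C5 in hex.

CTR encryption: S_i = E(K, T_i) where T_i is the counter for block i; C_i = P_i ⊕ S_i.
C0: T = 0x2, S = E(K, T) = 0xF; 0xF ⊕ 0xF = 0x0.
C1: T = 0x3, S = E(K, T) = 0xE; 0x7 ⊕ 0xE = 0x9.
C2: T = 0x4, S = E(K, T) = 0x1; 0xE ⊕ 0x1 = 0xF.
C3: T = 0x5, S = E(K, T) = 0x0; 0x4 ⊕ 0x0 = 0x4.
C4: T = 0x6, S = E(K, T) = 0x3; 0xB ⊕ 0x3 = 0x8.
C5: T = 0x7, S = E(K, T) = 0x2; 0x4 ⊕ 0x2 = 0x6.

C0 = 0x0, C1 = 0x9, C2 = 0xF, C3 = 0x4, C4 = 0x8, C5 = 0x6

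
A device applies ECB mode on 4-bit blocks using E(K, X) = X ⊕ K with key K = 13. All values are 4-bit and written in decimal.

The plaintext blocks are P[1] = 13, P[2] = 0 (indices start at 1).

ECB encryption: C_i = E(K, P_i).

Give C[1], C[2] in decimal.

C[1] = 0, C[2] = 13

C[1]: E(K, 13) = 0.
C[2]: E(K, 0) = 13.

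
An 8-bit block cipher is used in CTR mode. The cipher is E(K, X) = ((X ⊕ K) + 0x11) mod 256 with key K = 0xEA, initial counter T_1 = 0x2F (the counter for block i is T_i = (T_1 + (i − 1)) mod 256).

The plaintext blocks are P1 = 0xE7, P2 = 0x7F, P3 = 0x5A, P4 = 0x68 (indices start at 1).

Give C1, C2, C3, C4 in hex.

C1 = 0x31, C2 = 0x94, C3 = 0xB6, C4 = 0x81

CTR encryption: S_i = E(K, T_i) where T_i is the counter for block i; C_i = P_i ⊕ S_i.
C1: T = 0x2F, S = E(K, T) = 0xD6; 0xE7 ⊕ 0xD6 = 0x31.
C2: T = 0x30, S = E(K, T) = 0xEB; 0x7F ⊕ 0xEB = 0x94.
C3: T = 0x31, S = E(K, T) = 0xEC; 0x5A ⊕ 0xEC = 0xB6.
C4: T = 0x32, S = E(K, T) = 0xE9; 0x68 ⊕ 0xE9 = 0x81.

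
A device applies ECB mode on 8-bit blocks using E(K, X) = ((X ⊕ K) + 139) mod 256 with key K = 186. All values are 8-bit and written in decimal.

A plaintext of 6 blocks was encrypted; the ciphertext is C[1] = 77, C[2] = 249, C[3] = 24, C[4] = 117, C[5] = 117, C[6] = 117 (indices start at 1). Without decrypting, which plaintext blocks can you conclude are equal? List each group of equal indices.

P[4] = P[5] = P[6]

ECB encrypts each block independently with the same key, so equal ciphertext blocks imply equal plaintext blocks.
C[4] = C[5] = C[6] = 117, so P[4] = P[5] = P[6].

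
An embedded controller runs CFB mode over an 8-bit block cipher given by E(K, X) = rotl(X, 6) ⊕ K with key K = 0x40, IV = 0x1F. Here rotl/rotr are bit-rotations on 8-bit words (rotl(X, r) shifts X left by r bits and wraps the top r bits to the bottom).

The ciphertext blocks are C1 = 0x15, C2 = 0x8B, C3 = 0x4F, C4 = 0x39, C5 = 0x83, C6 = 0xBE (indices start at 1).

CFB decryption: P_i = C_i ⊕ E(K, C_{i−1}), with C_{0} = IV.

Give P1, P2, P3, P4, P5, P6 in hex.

P1 = 0x92, P2 = 0x8E, P3 = 0xED, P4 = 0xAA, P5 = 0x8D, P6 = 0x1E

P1: E(K, 0x1F) = 0x87; 0x15 ⊕ 0x87 = 0x92.
P2: E(K, 0x15) = 0x05; 0x8B ⊕ 0x05 = 0x8E.
P3: E(K, 0x8B) = 0xA2; 0x4F ⊕ 0xA2 = 0xED.
P4: E(K, 0x4F) = 0x93; 0x39 ⊕ 0x93 = 0xAA.
P5: E(K, 0x39) = 0x0E; 0x83 ⊕ 0x0E = 0x8D.
P6: E(K, 0x83) = 0xA0; 0xBE ⊕ 0xA0 = 0x1E.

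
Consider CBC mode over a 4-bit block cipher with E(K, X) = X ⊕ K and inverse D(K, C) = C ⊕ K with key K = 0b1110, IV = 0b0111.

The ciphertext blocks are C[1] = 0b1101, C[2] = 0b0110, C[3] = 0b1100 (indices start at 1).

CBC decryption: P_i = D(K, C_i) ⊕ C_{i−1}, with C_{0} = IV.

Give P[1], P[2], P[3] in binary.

P[1]: D(K, 0b1101) = 0b0011; 0b0011 ⊕ 0b0111 = 0b0100.
P[2]: D(K, 0b0110) = 0b1000; 0b1000 ⊕ 0b1101 = 0b0101.
P[3]: D(K, 0b1100) = 0b0010; 0b0010 ⊕ 0b0110 = 0b0100.

P[1] = 0b0100, P[2] = 0b0101, P[3] = 0b0100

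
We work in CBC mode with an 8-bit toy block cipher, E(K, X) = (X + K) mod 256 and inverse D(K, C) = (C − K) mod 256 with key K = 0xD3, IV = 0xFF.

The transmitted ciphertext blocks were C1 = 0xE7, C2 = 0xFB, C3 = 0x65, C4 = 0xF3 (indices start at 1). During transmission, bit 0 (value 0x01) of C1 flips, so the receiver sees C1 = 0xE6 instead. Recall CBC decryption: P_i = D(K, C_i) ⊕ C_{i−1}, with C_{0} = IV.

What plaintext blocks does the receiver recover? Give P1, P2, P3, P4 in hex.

Only C1 changed, to 0xE6. In CBC, a change in C_i garbles P_i and flips the same bit in P_{i+1}. Decrypting the received ciphertext:
P1: D(K, 0xE6) = 0x13; 0x13 ⊕ 0xFF = 0xEC.
P2: D(K, 0xFB) = 0x28; 0x28 ⊕ 0xE6 = 0xCE.
P3: D(K, 0x65) = 0x92; 0x92 ⊕ 0xFB = 0x69.
P4: D(K, 0xF3) = 0x20; 0x20 ⊕ 0x65 = 0x45.
Blocks that differ from the original plaintext: P1, P2.

P1 = 0xEC, P2 = 0xCE, P3 = 0x69, P4 = 0x45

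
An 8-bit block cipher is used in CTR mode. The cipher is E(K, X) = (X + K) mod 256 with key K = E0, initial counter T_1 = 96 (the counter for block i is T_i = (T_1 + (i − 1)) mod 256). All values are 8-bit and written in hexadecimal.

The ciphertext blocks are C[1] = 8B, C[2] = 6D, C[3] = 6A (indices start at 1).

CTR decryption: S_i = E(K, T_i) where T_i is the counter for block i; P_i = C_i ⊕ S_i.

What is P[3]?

P[3]: T = 98, S = E(K, T) = 78; 6A ⊕ 78 = 12.

P[3] = 12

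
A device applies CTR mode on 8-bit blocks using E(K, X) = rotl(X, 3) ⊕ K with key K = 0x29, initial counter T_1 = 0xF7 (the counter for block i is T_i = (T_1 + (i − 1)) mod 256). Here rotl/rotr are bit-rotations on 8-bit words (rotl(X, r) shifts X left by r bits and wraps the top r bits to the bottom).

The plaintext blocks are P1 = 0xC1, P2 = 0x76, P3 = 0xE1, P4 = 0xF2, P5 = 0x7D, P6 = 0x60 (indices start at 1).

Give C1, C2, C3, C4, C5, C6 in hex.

C1 = 0x57, C2 = 0x98, C3 = 0x07, C4 = 0x0C, C5 = 0x8B, C6 = 0xAE

CTR encryption: S_i = E(K, T_i) where T_i is the counter for block i; C_i = P_i ⊕ S_i.
C1: T = 0xF7, S = E(K, T) = 0x96; 0xC1 ⊕ 0x96 = 0x57.
C2: T = 0xF8, S = E(K, T) = 0xEE; 0x76 ⊕ 0xEE = 0x98.
C3: T = 0xF9, S = E(K, T) = 0xE6; 0xE1 ⊕ 0xE6 = 0x07.
C4: T = 0xFA, S = E(K, T) = 0xFE; 0xF2 ⊕ 0xFE = 0x0C.
C5: T = 0xFB, S = E(K, T) = 0xF6; 0x7D ⊕ 0xF6 = 0x8B.
C6: T = 0xFC, S = E(K, T) = 0xCE; 0x60 ⊕ 0xCE = 0xAE.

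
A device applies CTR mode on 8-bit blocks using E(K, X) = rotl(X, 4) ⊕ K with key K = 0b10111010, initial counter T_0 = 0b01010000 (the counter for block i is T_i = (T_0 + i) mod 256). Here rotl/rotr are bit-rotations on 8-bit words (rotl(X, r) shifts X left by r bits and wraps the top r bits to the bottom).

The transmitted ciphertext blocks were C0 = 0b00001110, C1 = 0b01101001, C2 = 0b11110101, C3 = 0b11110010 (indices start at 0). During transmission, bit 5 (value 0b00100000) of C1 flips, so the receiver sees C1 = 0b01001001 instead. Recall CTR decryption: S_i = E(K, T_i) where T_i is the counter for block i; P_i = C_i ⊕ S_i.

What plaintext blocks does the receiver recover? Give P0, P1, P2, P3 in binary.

P0 = 0b10110001, P1 = 0b11100110, P2 = 0b01101010, P3 = 0b01111101

Only C1 changed, to 0b01001001. In CTR, a change in C_i flips the same bit in P_i only; the keystream is unaffected. Decrypting the received ciphertext:
P0: T = 0b01010000, S = E(K, T) = 0b10111111; 0b00001110 ⊕ 0b10111111 = 0b10110001.
P1: T = 0b01010001, S = E(K, T) = 0b10101111; 0b01001001 ⊕ 0b10101111 = 0b11100110.
P2: T = 0b01010010, S = E(K, T) = 0b10011111; 0b11110101 ⊕ 0b10011111 = 0b01101010.
P3: T = 0b01010011, S = E(K, T) = 0b10001111; 0b11110010 ⊕ 0b10001111 = 0b01111101.
Blocks that differ from the original plaintext: P1.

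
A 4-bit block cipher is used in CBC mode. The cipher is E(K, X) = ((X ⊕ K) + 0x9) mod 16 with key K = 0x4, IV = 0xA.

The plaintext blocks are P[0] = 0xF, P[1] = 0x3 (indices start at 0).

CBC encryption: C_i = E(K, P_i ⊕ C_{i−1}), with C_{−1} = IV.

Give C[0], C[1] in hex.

C[0] = 0xA, C[1] = 0x6

C[0]: P[0] ⊕ 0xA = 0x5; E(K, 0x5) = 0xA.
C[1]: P[1] ⊕ 0xA = 0x9; E(K, 0x9) = 0x6.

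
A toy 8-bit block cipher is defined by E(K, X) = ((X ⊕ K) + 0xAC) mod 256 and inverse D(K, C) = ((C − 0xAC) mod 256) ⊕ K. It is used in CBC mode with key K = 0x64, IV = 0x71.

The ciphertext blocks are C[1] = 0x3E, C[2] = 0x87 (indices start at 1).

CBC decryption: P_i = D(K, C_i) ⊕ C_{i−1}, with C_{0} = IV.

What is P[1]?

P[1]: D(K, 0x3E) = 0xF6; 0xF6 ⊕ 0x71 = 0x87.

P[1] = 0x87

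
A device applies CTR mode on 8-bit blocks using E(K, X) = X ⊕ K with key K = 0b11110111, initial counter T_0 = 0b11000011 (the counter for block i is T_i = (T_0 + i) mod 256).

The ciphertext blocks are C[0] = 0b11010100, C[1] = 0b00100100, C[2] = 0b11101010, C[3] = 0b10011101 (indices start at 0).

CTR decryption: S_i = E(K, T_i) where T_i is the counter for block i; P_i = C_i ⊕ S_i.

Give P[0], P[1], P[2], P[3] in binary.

P[0]: T = 0b11000011, S = E(K, T) = 0b00110100; 0b11010100 ⊕ 0b00110100 = 0b11100000.
P[1]: T = 0b11000100, S = E(K, T) = 0b00110011; 0b00100100 ⊕ 0b00110011 = 0b00010111.
P[2]: T = 0b11000101, S = E(K, T) = 0b00110010; 0b11101010 ⊕ 0b00110010 = 0b11011000.
P[3]: T = 0b11000110, S = E(K, T) = 0b00110001; 0b10011101 ⊕ 0b00110001 = 0b10101100.

P[0] = 0b11100000, P[1] = 0b00010111, P[2] = 0b11011000, P[3] = 0b10101100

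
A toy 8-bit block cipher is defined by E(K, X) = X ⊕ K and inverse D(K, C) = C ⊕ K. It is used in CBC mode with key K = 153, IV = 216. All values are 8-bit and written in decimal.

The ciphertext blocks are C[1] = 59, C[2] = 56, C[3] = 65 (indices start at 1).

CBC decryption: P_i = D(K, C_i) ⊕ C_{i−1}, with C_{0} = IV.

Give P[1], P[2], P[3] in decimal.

P[1] = 122, P[2] = 154, P[3] = 224

P[1]: D(K, 59) = 162; 162 ⊕ 216 = 122.
P[2]: D(K, 56) = 161; 161 ⊕ 59 = 154.
P[3]: D(K, 65) = 216; 216 ⊕ 56 = 224.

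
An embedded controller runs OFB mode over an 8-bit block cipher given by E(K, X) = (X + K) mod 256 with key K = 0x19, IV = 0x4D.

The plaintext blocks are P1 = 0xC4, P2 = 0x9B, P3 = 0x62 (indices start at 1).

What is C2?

C2 = 0xE4

OFB encryption: S_i = E(K, S_{i−1}) with S_{0} = IV; C_i = P_i ⊕ S_i.
C1: S = E(K, 0x4D) = 0x66; 0xC4 ⊕ 0x66 = 0xA2.
C2: S = E(K, 0x66) = 0x7F; 0x9B ⊕ 0x7F = 0xE4.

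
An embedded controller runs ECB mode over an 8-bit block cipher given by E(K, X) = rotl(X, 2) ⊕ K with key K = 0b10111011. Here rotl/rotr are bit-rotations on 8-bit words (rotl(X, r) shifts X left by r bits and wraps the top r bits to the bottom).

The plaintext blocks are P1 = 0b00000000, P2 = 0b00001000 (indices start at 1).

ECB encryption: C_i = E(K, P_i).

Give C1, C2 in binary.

C1 = 0b10111011, C2 = 0b10011011

C1: E(K, 0b00000000) = 0b10111011.
C2: E(K, 0b00001000) = 0b10011011.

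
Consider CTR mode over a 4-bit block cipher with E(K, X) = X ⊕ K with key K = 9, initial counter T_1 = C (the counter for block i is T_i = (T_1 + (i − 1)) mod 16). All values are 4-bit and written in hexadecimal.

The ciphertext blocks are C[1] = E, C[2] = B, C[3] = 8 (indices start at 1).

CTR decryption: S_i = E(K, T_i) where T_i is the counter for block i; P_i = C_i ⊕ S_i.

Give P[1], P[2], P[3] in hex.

P[1]: T = C, S = E(K, T) = 5; E ⊕ 5 = B.
P[2]: T = D, S = E(K, T) = 4; B ⊕ 4 = F.
P[3]: T = E, S = E(K, T) = 7; 8 ⊕ 7 = F.

P[1] = B, P[2] = F, P[3] = F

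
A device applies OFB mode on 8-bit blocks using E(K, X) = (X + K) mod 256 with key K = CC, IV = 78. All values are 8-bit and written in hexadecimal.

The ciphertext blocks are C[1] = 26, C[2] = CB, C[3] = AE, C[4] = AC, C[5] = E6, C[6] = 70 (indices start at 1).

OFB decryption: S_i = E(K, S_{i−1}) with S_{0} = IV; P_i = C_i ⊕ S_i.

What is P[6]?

P[1]: S = E(K, 78) = 44; 26 ⊕ 44 = 62.
P[2]: S = E(K, 44) = 10; CB ⊕ 10 = DB.
P[3]: S = E(K, 10) = DC; AE ⊕ DC = 72.
P[4]: S = E(K, DC) = A8; AC ⊕ A8 = 04.
P[5]: S = E(K, A8) = 74; E6 ⊕ 74 = 92.
P[6]: S = E(K, 74) = 40; 70 ⊕ 40 = 30.

P[6] = 30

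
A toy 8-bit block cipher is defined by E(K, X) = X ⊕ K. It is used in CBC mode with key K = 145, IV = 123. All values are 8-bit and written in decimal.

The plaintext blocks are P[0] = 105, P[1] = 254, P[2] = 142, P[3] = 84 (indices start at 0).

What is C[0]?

CBC encryption: C_i = E(K, P_i ⊕ C_{i−1}), with C_{−1} = IV.
C[0]: P[0] ⊕ 123 = 18; E(K, 18) = 131.

C[0] = 131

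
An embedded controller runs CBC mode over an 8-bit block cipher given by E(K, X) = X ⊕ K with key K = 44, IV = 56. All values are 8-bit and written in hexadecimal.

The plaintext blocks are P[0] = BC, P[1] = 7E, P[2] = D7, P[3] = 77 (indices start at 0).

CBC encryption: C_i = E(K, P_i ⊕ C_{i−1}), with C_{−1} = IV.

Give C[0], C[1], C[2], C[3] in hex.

C[0] = AE, C[1] = 94, C[2] = 07, C[3] = 34

C[0]: P[0] ⊕ 56 = EA; E(K, EA) = AE.
C[1]: P[1] ⊕ AE = D0; E(K, D0) = 94.
C[2]: P[2] ⊕ 94 = 43; E(K, 43) = 07.
C[3]: P[3] ⊕ 07 = 70; E(K, 70) = 34.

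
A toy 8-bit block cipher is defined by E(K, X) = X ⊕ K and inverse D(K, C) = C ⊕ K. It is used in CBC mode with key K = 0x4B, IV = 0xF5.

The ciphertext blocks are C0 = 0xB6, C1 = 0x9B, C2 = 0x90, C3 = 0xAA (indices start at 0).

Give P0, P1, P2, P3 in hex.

P0 = 0x08, P1 = 0x66, P2 = 0x40, P3 = 0x71

CBC decryption: P_i = D(K, C_i) ⊕ C_{i−1}, with C_{−1} = IV.
P0: D(K, 0xB6) = 0xFD; 0xFD ⊕ 0xF5 = 0x08.
P1: D(K, 0x9B) = 0xD0; 0xD0 ⊕ 0xB6 = 0x66.
P2: D(K, 0x90) = 0xDB; 0xDB ⊕ 0x9B = 0x40.
P3: D(K, 0xAA) = 0xE1; 0xE1 ⊕ 0x90 = 0x71.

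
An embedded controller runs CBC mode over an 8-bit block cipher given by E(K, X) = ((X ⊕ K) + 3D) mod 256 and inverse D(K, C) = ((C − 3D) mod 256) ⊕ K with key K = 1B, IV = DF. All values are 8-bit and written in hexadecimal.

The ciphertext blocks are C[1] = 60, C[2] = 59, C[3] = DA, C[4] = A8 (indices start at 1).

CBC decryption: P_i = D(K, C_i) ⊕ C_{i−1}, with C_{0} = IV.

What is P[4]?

P[4]: D(K, A8) = 70; 70 ⊕ DA = AA.

P[4] = AA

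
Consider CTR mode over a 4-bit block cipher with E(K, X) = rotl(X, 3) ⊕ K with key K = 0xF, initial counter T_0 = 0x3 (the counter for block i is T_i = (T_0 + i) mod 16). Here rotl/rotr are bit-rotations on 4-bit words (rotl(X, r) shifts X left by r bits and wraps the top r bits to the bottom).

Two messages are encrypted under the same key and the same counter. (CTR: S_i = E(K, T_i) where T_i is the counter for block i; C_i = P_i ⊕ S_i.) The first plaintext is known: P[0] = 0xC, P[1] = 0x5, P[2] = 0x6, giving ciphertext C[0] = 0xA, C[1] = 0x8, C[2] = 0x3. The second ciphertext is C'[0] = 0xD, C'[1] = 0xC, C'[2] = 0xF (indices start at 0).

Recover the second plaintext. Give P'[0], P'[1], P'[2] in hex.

In CTR with a reused counter, both messages share the same keystream S_i, so C_i ⊕ C'_i = P_i ⊕ P'_i and thus P'_i = P_i ⊕ C_i ⊕ C'_i.
P'[0]: 0xC ⊕ 0xA ⊕ 0xD = 0xB.
P'[1]: 0x5 ⊕ 0x8 ⊕ 0xC = 0x1.
P'[2]: 0x6 ⊕ 0x3 ⊕ 0xF = 0xA.

P'[0] = 0xB, P'[1] = 0x1, P'[2] = 0xA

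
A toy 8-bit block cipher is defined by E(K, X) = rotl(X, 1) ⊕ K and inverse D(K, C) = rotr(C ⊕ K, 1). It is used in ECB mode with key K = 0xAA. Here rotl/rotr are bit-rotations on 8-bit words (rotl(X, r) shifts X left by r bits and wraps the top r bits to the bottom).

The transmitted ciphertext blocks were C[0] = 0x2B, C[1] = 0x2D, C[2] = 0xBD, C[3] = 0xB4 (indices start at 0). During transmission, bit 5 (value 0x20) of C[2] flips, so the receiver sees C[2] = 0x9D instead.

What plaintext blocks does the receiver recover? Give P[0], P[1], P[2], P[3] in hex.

P[0] = 0xC0, P[1] = 0xC3, P[2] = 0x9B, P[3] = 0x0F

ECB decryption: P_i = D(K, C_i).
Only C[2] changed, to 0x9D. In ECB, a change in C_i affects only P_i. Decrypting the received ciphertext:
P[0]: D(K, 0x2B) = 0xC0.
P[1]: D(K, 0x2D) = 0xC3.
P[2]: D(K, 0x9D) = 0x9B.
P[3]: D(K, 0xB4) = 0x0F.
Blocks that differ from the original plaintext: P[2].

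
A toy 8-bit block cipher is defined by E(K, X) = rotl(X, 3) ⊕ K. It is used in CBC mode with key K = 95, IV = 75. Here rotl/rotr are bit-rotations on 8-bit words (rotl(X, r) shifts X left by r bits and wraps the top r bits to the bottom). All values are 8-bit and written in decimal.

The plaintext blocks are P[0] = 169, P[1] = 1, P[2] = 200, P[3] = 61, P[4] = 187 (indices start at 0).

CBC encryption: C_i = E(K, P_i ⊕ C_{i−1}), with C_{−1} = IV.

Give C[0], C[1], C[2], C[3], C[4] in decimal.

C[0]: P[0] ⊕ 75 = 226; E(K, 226) = 72.
C[1]: P[1] ⊕ 72 = 73; E(K, 73) = 21.
C[2]: P[2] ⊕ 21 = 221; E(K, 221) = 177.
C[3]: P[3] ⊕ 177 = 140; E(K, 140) = 59.
C[4]: P[4] ⊕ 59 = 128; E(K, 128) = 91.

C[0] = 72, C[1] = 21, C[2] = 177, C[3] = 59, C[4] = 91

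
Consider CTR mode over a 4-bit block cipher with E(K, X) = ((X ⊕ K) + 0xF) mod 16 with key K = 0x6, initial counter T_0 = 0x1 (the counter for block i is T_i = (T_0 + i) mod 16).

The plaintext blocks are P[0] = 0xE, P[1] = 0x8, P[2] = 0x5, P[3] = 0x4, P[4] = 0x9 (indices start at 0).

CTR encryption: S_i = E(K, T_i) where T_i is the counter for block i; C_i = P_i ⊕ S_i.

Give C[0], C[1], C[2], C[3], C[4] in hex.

C[0]: T = 0x1, S = E(K, T) = 0x6; 0xE ⊕ 0x6 = 0x8.
C[1]: T = 0x2, S = E(K, T) = 0x3; 0x8 ⊕ 0x3 = 0xB.
C[2]: T = 0x3, S = E(K, T) = 0x4; 0x5 ⊕ 0x4 = 0x1.
C[3]: T = 0x4, S = E(K, T) = 0x1; 0x4 ⊕ 0x1 = 0x5.
C[4]: T = 0x5, S = E(K, T) = 0x2; 0x9 ⊕ 0x2 = 0xB.

C[0] = 0x8, C[1] = 0xB, C[2] = 0x1, C[3] = 0x5, C[4] = 0xB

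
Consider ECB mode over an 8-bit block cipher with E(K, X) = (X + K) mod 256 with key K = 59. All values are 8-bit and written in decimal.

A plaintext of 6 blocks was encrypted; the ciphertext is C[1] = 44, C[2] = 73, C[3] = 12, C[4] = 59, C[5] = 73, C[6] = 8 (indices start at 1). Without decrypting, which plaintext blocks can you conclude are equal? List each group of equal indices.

ECB encrypts each block independently with the same key, so equal ciphertext blocks imply equal plaintext blocks.
C[2] = C[5] = 73, so P[2] = P[5].

P[2] = P[5]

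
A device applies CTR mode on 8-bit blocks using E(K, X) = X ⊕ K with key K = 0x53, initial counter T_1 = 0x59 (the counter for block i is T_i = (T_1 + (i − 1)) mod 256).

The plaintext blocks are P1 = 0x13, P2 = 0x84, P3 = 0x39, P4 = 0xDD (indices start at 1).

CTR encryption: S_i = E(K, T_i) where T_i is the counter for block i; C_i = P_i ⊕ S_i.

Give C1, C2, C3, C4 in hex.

C1 = 0x19, C2 = 0x8D, C3 = 0x31, C4 = 0xD2

C1: T = 0x59, S = E(K, T) = 0x0A; 0x13 ⊕ 0x0A = 0x19.
C2: T = 0x5A, S = E(K, T) = 0x09; 0x84 ⊕ 0x09 = 0x8D.
C3: T = 0x5B, S = E(K, T) = 0x08; 0x39 ⊕ 0x08 = 0x31.
C4: T = 0x5C, S = E(K, T) = 0x0F; 0xDD ⊕ 0x0F = 0xD2.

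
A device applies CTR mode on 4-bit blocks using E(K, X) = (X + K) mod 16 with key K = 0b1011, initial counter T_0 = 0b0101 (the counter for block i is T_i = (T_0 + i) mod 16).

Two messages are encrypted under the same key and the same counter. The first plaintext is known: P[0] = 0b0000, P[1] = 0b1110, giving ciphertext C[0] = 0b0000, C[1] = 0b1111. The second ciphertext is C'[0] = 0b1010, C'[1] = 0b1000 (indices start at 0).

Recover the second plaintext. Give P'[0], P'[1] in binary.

In CTR with a reused counter, both messages share the same keystream S_i, so C_i ⊕ C'_i = P_i ⊕ P'_i and thus P'_i = P_i ⊕ C_i ⊕ C'_i.
P'[0]: 0b0000 ⊕ 0b0000 ⊕ 0b1010 = 0b1010.
P'[1]: 0b1110 ⊕ 0b1111 ⊕ 0b1000 = 0b1001.

P'[0] = 0b1010, P'[1] = 0b1001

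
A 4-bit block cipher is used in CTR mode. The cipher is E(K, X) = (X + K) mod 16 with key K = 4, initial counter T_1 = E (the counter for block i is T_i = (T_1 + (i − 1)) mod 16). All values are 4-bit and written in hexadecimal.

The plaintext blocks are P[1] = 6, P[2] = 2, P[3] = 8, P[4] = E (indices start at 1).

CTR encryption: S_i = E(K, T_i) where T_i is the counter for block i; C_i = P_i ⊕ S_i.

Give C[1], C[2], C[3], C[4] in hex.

C[1] = 4, C[2] = 1, C[3] = C, C[4] = B

C[1]: T = E, S = E(K, T) = 2; 6 ⊕ 2 = 4.
C[2]: T = F, S = E(K, T) = 3; 2 ⊕ 3 = 1.
C[3]: T = 0, S = E(K, T) = 4; 8 ⊕ 4 = C.
C[4]: T = 1, S = E(K, T) = 5; E ⊕ 5 = B.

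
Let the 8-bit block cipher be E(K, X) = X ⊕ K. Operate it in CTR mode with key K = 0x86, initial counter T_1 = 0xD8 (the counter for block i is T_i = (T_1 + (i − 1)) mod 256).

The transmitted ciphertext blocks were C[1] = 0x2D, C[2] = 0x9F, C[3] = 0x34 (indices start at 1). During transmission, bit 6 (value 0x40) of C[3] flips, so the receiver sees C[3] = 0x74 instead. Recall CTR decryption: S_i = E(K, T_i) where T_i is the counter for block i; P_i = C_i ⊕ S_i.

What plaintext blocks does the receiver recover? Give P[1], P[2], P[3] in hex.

P[1] = 0x73, P[2] = 0xC0, P[3] = 0x28

Only C[3] changed, to 0x74. In CTR, a change in C_i flips the same bit in P_i only; the keystream is unaffected. Decrypting the received ciphertext:
P[1]: T = 0xD8, S = E(K, T) = 0x5E; 0x2D ⊕ 0x5E = 0x73.
P[2]: T = 0xD9, S = E(K, T) = 0x5F; 0x9F ⊕ 0x5F = 0xC0.
P[3]: T = 0xDA, S = E(K, T) = 0x5C; 0x74 ⊕ 0x5C = 0x28.
Blocks that differ from the original plaintext: P[3].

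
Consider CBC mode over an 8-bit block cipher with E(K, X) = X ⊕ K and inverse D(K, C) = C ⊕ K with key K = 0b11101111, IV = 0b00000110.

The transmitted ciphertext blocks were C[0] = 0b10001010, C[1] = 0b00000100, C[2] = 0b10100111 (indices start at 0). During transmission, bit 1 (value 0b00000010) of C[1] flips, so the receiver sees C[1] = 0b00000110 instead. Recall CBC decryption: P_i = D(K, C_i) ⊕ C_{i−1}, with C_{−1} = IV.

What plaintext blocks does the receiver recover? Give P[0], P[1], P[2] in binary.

P[0] = 0b01100011, P[1] = 0b01100011, P[2] = 0b01001110

Only C[1] changed, to 0b00000110. In CBC, a change in C_i garbles P_i and flips the same bit in P_{i+1}. Decrypting the received ciphertext:
P[0]: D(K, 0b10001010) = 0b01100101; 0b01100101 ⊕ 0b00000110 = 0b01100011.
P[1]: D(K, 0b00000110) = 0b11101001; 0b11101001 ⊕ 0b10001010 = 0b01100011.
P[2]: D(K, 0b10100111) = 0b01001000; 0b01001000 ⊕ 0b00000110 = 0b01001110.
Blocks that differ from the original plaintext: P[1], P[2].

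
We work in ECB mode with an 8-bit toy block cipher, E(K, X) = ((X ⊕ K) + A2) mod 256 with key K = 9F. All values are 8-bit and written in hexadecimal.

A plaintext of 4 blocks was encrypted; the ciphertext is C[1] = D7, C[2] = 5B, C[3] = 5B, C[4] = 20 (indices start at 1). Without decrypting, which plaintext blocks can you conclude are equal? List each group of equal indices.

P[2] = P[3]

ECB encrypts each block independently with the same key, so equal ciphertext blocks imply equal plaintext blocks.
C[2] = C[3] = 5B, so P[2] = P[3].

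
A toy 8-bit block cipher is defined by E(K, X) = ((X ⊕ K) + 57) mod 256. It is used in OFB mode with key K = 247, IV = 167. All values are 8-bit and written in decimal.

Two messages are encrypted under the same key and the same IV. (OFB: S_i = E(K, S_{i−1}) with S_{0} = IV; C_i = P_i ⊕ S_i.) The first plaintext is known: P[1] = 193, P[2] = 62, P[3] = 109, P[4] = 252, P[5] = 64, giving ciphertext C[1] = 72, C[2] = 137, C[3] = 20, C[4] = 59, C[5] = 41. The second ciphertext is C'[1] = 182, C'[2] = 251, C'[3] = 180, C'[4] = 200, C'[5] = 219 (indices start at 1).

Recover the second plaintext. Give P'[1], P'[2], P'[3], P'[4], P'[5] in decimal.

In OFB with a reused IV, both messages share the same keystream S_i, so C_i ⊕ C'_i = P_i ⊕ P'_i and thus P'_i = P_i ⊕ C_i ⊕ C'_i.
P'[1]: 193 ⊕ 72 ⊕ 182 = 63.
P'[2]: 62 ⊕ 137 ⊕ 251 = 76.
P'[3]: 109 ⊕ 20 ⊕ 180 = 205.
P'[4]: 252 ⊕ 59 ⊕ 200 = 15.
P'[5]: 64 ⊕ 41 ⊕ 219 = 178.

P'[1] = 63, P'[2] = 76, P'[3] = 205, P'[4] = 15, P'[5] = 178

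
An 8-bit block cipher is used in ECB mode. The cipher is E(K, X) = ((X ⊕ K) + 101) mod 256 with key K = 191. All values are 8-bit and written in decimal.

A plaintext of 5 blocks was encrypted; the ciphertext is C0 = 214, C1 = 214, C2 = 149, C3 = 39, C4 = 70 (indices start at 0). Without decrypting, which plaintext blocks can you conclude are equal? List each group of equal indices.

ECB encrypts each block independently with the same key, so equal ciphertext blocks imply equal plaintext blocks.
C0 = C1 = 214, so P0 = P1.

P0 = P1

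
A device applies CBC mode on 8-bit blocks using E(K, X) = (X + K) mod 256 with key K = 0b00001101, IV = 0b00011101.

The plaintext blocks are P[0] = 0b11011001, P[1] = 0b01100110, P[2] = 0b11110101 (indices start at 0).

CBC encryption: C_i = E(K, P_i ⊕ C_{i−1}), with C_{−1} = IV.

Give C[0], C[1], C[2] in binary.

C[0]: P[0] ⊕ 0b00011101 = 0b11000100; E(K, 0b11000100) = 0b11010001.
C[1]: P[1] ⊕ 0b11010001 = 0b10110111; E(K, 0b10110111) = 0b11000100.
C[2]: P[2] ⊕ 0b11000100 = 0b00110001; E(K, 0b00110001) = 0b00111110.

C[0] = 0b11010001, C[1] = 0b11000100, C[2] = 0b00111110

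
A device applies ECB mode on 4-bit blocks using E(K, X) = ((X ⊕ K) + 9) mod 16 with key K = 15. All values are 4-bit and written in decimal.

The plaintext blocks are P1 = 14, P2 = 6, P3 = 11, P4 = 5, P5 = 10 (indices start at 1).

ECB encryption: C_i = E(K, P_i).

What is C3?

C3: E(K, 11) = 13.

C3 = 13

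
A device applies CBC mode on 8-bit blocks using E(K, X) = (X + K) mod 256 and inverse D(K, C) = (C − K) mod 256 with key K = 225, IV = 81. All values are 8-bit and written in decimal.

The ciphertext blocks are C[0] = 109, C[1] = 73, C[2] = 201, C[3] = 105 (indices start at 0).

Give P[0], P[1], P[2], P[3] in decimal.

P[0] = 221, P[1] = 5, P[2] = 161, P[3] = 65

CBC decryption: P_i = D(K, C_i) ⊕ C_{i−1}, with C_{−1} = IV.
P[0]: D(K, 109) = 140; 140 ⊕ 81 = 221.
P[1]: D(K, 73) = 104; 104 ⊕ 109 = 5.
P[2]: D(K, 201) = 232; 232 ⊕ 73 = 161.
P[3]: D(K, 105) = 136; 136 ⊕ 201 = 65.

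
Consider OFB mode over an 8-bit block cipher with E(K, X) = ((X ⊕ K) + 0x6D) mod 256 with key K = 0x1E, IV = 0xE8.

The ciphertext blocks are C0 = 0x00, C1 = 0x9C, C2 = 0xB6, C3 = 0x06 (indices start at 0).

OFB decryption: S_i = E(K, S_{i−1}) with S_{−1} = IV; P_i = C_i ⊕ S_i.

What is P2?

P0: S = E(K, 0xE8) = 0x63; 0x00 ⊕ 0x63 = 0x63.
P1: S = E(K, 0x63) = 0xEA; 0x9C ⊕ 0xEA = 0x76.
P2: S = E(K, 0xEA) = 0x61; 0xB6 ⊕ 0x61 = 0xD7.

P2 = 0xD7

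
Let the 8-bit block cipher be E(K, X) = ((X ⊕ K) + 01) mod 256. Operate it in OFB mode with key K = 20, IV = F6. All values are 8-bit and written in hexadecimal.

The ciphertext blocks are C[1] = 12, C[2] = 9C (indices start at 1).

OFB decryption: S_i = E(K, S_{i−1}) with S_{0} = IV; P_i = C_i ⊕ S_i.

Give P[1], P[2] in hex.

P[1] = C5, P[2] = 64

P[1]: S = E(K, F6) = D7; 12 ⊕ D7 = C5.
P[2]: S = E(K, D7) = F8; 9C ⊕ F8 = 64.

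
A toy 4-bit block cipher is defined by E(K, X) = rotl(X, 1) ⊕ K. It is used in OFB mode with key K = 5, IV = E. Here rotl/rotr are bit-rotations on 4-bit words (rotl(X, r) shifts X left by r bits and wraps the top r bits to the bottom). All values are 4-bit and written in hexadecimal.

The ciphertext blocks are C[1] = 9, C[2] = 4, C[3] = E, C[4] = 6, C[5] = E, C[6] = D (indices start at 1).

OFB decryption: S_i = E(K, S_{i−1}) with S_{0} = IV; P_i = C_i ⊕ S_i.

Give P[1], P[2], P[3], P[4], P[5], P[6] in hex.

P[1] = 1, P[2] = 0, P[3] = 3, P[4] = 8, P[5] = 6, P[6] = 9

P[1]: S = E(K, E) = 8; 9 ⊕ 8 = 1.
P[2]: S = E(K, 8) = 4; 4 ⊕ 4 = 0.
P[3]: S = E(K, 4) = D; E ⊕ D = 3.
P[4]: S = E(K, D) = E; 6 ⊕ E = 8.
P[5]: S = E(K, E) = 8; E ⊕ 8 = 6.
P[6]: S = E(K, 8) = 4; D ⊕ 4 = 9.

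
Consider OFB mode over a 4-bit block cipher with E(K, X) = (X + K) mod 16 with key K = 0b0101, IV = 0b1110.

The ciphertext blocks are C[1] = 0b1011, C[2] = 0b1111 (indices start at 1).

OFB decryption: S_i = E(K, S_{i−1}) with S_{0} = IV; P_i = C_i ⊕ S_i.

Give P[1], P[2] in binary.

P[1]: S = E(K, 0b1110) = 0b0011; 0b1011 ⊕ 0b0011 = 0b1000.
P[2]: S = E(K, 0b0011) = 0b1000; 0b1111 ⊕ 0b1000 = 0b0111.

P[1] = 0b1000, P[2] = 0b0111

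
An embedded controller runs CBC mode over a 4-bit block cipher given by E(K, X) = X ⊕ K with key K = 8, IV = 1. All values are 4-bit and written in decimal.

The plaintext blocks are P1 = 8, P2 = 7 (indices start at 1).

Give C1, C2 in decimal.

CBC encryption: C_i = E(K, P_i ⊕ C_{i−1}), with C_{0} = IV.
C1: P1 ⊕ 1 = 9; E(K, 9) = 1.
C2: P2 ⊕ 1 = 6; E(K, 6) = 14.

C1 = 1, C2 = 14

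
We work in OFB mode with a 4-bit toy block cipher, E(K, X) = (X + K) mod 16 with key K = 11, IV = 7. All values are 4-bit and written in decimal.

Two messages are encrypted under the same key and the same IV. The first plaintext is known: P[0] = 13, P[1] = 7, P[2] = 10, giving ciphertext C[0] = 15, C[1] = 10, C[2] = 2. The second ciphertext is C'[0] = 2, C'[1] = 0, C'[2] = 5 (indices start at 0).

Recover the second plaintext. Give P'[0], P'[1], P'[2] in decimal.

P'[0] = 0, P'[1] = 13, P'[2] = 13

In OFB with a reused IV, both messages share the same keystream S_i, so C_i ⊕ C'_i = P_i ⊕ P'_i and thus P'_i = P_i ⊕ C_i ⊕ C'_i.
P'[0]: 13 ⊕ 15 ⊕ 2 = 0.
P'[1]: 7 ⊕ 10 ⊕ 0 = 13.
P'[2]: 10 ⊕ 2 ⊕ 5 = 13.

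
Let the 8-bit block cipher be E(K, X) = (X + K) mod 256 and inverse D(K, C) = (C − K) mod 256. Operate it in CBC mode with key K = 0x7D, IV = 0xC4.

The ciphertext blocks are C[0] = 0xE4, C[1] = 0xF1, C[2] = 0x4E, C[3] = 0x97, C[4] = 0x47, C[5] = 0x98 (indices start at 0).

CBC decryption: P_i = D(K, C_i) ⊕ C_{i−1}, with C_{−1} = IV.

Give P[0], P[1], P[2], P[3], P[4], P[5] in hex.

P[0] = 0xA3, P[1] = 0x90, P[2] = 0x20, P[3] = 0x54, P[4] = 0x5D, P[5] = 0x5C

P[0]: D(K, 0xE4) = 0x67; 0x67 ⊕ 0xC4 = 0xA3.
P[1]: D(K, 0xF1) = 0x74; 0x74 ⊕ 0xE4 = 0x90.
P[2]: D(K, 0x4E) = 0xD1; 0xD1 ⊕ 0xF1 = 0x20.
P[3]: D(K, 0x97) = 0x1A; 0x1A ⊕ 0x4E = 0x54.
P[4]: D(K, 0x47) = 0xCA; 0xCA ⊕ 0x97 = 0x5D.
P[5]: D(K, 0x98) = 0x1B; 0x1B ⊕ 0x47 = 0x5C.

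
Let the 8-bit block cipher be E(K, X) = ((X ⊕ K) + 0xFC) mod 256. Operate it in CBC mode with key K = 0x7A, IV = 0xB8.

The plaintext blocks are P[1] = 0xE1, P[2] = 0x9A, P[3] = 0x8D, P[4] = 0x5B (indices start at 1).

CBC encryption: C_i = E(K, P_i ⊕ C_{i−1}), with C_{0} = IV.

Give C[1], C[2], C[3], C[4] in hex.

C[1]: P[1] ⊕ 0xB8 = 0x59; E(K, 0x59) = 0x1F.
C[2]: P[2] ⊕ 0x1F = 0x85; E(K, 0x85) = 0xFB.
C[3]: P[3] ⊕ 0xFB = 0x76; E(K, 0x76) = 0x08.
C[4]: P[4] ⊕ 0x08 = 0x53; E(K, 0x53) = 0x25.

C[1] = 0x1F, C[2] = 0xFB, C[3] = 0x08, C[4] = 0x25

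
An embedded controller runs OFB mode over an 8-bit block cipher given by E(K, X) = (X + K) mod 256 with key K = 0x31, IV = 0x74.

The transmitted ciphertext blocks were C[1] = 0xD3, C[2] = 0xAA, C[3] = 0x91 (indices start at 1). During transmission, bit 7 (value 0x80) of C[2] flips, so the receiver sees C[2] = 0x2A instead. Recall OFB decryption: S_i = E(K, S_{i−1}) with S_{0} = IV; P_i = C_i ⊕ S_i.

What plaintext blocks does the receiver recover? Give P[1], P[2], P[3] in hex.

P[1] = 0x76, P[2] = 0xFC, P[3] = 0x96

Only C[2] changed, to 0x2A. In OFB, a change in C_i flips the same bit in P_i only; the keystream is unaffected. Decrypting the received ciphertext:
P[1]: S = E(K, 0x74) = 0xA5; 0xD3 ⊕ 0xA5 = 0x76.
P[2]: S = E(K, 0xA5) = 0xD6; 0x2A ⊕ 0xD6 = 0xFC.
P[3]: S = E(K, 0xD6) = 0x07; 0x91 ⊕ 0x07 = 0x96.
Blocks that differ from the original plaintext: P[2].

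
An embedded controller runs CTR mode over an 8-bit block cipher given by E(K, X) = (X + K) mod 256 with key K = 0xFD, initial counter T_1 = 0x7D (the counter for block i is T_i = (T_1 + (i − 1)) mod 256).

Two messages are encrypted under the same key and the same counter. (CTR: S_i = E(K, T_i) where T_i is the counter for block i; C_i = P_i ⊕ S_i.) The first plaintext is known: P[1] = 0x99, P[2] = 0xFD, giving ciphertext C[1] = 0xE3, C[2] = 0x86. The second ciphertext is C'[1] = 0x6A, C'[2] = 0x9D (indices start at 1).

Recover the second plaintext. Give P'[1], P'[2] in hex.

In CTR with a reused counter, both messages share the same keystream S_i, so C_i ⊕ C'_i = P_i ⊕ P'_i and thus P'_i = P_i ⊕ C_i ⊕ C'_i.
P'[1]: 0x99 ⊕ 0xE3 ⊕ 0x6A = 0x10.
P'[2]: 0xFD ⊕ 0x86 ⊕ 0x9D = 0xE6.

P'[1] = 0x10, P'[2] = 0xE6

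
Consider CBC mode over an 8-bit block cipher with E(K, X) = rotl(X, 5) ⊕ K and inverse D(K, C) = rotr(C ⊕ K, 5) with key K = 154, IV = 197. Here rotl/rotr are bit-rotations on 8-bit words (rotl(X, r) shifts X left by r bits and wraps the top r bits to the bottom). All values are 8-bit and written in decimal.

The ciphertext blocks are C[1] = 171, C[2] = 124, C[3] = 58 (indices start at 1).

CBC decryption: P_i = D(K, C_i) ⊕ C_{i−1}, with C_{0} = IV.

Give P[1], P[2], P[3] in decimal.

P[1]: D(K, 171) = 137; 137 ⊕ 197 = 76.
P[2]: D(K, 124) = 55; 55 ⊕ 171 = 156.
P[3]: D(K, 58) = 5; 5 ⊕ 124 = 121.

P[1] = 76, P[2] = 156, P[3] = 121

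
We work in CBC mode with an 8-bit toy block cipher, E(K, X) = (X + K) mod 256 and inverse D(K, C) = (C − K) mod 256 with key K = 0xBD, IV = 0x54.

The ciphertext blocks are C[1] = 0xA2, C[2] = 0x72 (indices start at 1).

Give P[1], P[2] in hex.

P[1] = 0xB1, P[2] = 0x17

CBC decryption: P_i = D(K, C_i) ⊕ C_{i−1}, with C_{0} = IV.
P[1]: D(K, 0xA2) = 0xE5; 0xE5 ⊕ 0x54 = 0xB1.
P[2]: D(K, 0x72) = 0xB5; 0xB5 ⊕ 0xA2 = 0x17.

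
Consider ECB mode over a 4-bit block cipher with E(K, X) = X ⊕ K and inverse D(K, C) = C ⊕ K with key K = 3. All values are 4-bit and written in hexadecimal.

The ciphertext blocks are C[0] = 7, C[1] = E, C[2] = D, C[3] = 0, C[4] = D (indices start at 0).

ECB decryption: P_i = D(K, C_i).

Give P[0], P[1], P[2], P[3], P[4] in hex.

P[0]: D(K, 7) = 4.
P[1]: D(K, E) = D.
P[2]: D(K, D) = E.
P[3]: D(K, 0) = 3.
P[4]: D(K, D) = E.

P[0] = 4, P[1] = D, P[2] = E, P[3] = 3, P[4] = E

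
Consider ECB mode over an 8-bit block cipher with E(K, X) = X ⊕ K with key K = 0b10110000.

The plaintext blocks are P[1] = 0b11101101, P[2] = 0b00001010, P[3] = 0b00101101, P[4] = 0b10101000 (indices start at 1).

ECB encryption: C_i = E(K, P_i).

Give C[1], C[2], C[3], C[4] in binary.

C[1]: E(K, 0b11101101) = 0b01011101.
C[2]: E(K, 0b00001010) = 0b10111010.
C[3]: E(K, 0b00101101) = 0b10011101.
C[4]: E(K, 0b10101000) = 0b00011000.

C[1] = 0b01011101, C[2] = 0b10111010, C[3] = 0b10011101, C[4] = 0b00011000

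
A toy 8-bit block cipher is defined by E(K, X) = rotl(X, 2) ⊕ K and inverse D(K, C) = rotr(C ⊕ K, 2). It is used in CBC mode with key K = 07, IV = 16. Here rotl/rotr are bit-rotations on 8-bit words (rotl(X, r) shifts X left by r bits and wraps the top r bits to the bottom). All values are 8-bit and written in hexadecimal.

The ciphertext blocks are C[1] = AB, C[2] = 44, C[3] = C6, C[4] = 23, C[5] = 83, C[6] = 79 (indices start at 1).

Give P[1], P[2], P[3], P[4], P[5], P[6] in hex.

P[1] = 3D, P[2] = 7B, P[3] = 34, P[4] = CF, P[5] = 02, P[6] = 1C

CBC decryption: P_i = D(K, C_i) ⊕ C_{i−1}, with C_{0} = IV.
P[1]: D(K, AB) = 2B; 2B ⊕ 16 = 3D.
P[2]: D(K, 44) = D0; D0 ⊕ AB = 7B.
P[3]: D(K, C6) = 70; 70 ⊕ 44 = 34.
P[4]: D(K, 23) = 09; 09 ⊕ C6 = CF.
P[5]: D(K, 83) = 21; 21 ⊕ 23 = 02.
P[6]: D(K, 79) = 9F; 9F ⊕ 83 = 1C.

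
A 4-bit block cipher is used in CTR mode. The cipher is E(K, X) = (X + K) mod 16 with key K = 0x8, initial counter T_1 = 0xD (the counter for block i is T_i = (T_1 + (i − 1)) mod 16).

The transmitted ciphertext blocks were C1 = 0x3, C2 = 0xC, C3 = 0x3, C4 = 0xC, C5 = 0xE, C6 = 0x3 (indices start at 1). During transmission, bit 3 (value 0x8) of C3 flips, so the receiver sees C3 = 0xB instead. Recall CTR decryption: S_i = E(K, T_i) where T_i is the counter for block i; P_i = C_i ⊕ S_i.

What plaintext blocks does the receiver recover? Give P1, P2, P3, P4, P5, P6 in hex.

P1 = 0x6, P2 = 0xA, P3 = 0xC, P4 = 0x4, P5 = 0x7, P6 = 0x9

Only C3 changed, to 0xB. In CTR, a change in C_i flips the same bit in P_i only; the keystream is unaffected. Decrypting the received ciphertext:
P1: T = 0xD, S = E(K, T) = 0x5; 0x3 ⊕ 0x5 = 0x6.
P2: T = 0xE, S = E(K, T) = 0x6; 0xC ⊕ 0x6 = 0xA.
P3: T = 0xF, S = E(K, T) = 0x7; 0xB ⊕ 0x7 = 0xC.
P4: T = 0x0, S = E(K, T) = 0x8; 0xC ⊕ 0x8 = 0x4.
P5: T = 0x1, S = E(K, T) = 0x9; 0xE ⊕ 0x9 = 0x7.
P6: T = 0x2, S = E(K, T) = 0xA; 0x3 ⊕ 0xA = 0x9.
Blocks that differ from the original plaintext: P3.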